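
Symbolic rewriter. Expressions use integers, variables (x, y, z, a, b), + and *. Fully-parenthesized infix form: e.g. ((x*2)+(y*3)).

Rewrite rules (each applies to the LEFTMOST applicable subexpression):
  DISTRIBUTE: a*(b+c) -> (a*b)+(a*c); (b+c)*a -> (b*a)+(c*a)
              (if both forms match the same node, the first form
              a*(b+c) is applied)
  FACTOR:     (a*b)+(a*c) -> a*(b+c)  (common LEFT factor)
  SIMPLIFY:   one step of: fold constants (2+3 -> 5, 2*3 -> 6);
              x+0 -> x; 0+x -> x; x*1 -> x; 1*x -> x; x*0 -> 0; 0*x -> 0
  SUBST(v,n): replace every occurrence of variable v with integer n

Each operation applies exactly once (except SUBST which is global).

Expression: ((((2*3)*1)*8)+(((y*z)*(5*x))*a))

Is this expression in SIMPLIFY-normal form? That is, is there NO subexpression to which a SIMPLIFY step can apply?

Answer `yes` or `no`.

Answer: no

Derivation:
Expression: ((((2*3)*1)*8)+(((y*z)*(5*x))*a))
Scanning for simplifiable subexpressions (pre-order)...
  at root: ((((2*3)*1)*8)+(((y*z)*(5*x))*a)) (not simplifiable)
  at L: (((2*3)*1)*8) (not simplifiable)
  at LL: ((2*3)*1) (SIMPLIFIABLE)
  at LLL: (2*3) (SIMPLIFIABLE)
  at R: (((y*z)*(5*x))*a) (not simplifiable)
  at RL: ((y*z)*(5*x)) (not simplifiable)
  at RLL: (y*z) (not simplifiable)
  at RLR: (5*x) (not simplifiable)
Found simplifiable subexpr at path LL: ((2*3)*1)
One SIMPLIFY step would give: (((2*3)*8)+(((y*z)*(5*x))*a))
-> NOT in normal form.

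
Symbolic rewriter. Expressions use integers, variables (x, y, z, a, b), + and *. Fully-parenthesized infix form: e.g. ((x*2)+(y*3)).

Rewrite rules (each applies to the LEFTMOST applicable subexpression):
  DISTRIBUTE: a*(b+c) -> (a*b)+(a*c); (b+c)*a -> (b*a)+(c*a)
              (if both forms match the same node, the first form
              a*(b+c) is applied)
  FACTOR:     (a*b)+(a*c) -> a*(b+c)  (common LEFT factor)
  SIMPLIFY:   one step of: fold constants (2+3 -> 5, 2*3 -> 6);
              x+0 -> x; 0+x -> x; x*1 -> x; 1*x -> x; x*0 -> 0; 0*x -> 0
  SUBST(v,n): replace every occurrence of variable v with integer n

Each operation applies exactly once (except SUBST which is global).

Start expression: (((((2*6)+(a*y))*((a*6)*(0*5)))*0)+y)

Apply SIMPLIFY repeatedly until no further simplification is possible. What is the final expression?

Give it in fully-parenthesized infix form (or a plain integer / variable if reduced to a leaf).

Answer: y

Derivation:
Start: (((((2*6)+(a*y))*((a*6)*(0*5)))*0)+y)
Step 1: at L: ((((2*6)+(a*y))*((a*6)*(0*5)))*0) -> 0; overall: (((((2*6)+(a*y))*((a*6)*(0*5)))*0)+y) -> (0+y)
Step 2: at root: (0+y) -> y; overall: (0+y) -> y
Fixed point: y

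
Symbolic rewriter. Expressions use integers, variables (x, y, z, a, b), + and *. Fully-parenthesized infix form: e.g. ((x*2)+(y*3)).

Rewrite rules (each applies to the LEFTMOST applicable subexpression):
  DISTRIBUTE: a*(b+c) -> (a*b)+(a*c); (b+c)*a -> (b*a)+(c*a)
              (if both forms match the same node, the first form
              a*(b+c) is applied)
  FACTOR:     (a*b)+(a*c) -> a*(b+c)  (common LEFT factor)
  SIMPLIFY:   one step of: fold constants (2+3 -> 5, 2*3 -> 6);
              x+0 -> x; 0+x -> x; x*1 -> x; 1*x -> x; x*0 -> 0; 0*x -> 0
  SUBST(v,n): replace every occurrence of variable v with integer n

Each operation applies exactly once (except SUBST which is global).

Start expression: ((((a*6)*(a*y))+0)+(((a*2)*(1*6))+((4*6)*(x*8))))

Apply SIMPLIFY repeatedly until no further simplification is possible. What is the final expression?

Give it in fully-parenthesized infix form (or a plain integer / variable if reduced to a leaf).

Answer: (((a*6)*(a*y))+(((a*2)*6)+(24*(x*8))))

Derivation:
Start: ((((a*6)*(a*y))+0)+(((a*2)*(1*6))+((4*6)*(x*8))))
Step 1: at L: (((a*6)*(a*y))+0) -> ((a*6)*(a*y)); overall: ((((a*6)*(a*y))+0)+(((a*2)*(1*6))+((4*6)*(x*8)))) -> (((a*6)*(a*y))+(((a*2)*(1*6))+((4*6)*(x*8))))
Step 2: at RLR: (1*6) -> 6; overall: (((a*6)*(a*y))+(((a*2)*(1*6))+((4*6)*(x*8)))) -> (((a*6)*(a*y))+(((a*2)*6)+((4*6)*(x*8))))
Step 3: at RRL: (4*6) -> 24; overall: (((a*6)*(a*y))+(((a*2)*6)+((4*6)*(x*8)))) -> (((a*6)*(a*y))+(((a*2)*6)+(24*(x*8))))
Fixed point: (((a*6)*(a*y))+(((a*2)*6)+(24*(x*8))))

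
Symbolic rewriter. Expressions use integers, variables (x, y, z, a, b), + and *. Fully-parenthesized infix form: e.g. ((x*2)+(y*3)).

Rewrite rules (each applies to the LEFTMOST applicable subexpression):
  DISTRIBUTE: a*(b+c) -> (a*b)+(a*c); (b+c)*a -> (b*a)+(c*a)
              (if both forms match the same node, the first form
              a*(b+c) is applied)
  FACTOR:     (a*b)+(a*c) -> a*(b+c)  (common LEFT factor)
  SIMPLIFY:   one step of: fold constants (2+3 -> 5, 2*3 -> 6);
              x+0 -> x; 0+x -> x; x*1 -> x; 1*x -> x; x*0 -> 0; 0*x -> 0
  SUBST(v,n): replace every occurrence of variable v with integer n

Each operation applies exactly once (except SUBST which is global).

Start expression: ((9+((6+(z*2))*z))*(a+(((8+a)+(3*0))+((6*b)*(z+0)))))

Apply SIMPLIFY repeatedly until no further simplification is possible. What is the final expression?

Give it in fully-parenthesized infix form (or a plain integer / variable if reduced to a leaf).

Answer: ((9+((6+(z*2))*z))*(a+((8+a)+((6*b)*z))))

Derivation:
Start: ((9+((6+(z*2))*z))*(a+(((8+a)+(3*0))+((6*b)*(z+0)))))
Step 1: at RRLR: (3*0) -> 0; overall: ((9+((6+(z*2))*z))*(a+(((8+a)+(3*0))+((6*b)*(z+0))))) -> ((9+((6+(z*2))*z))*(a+(((8+a)+0)+((6*b)*(z+0)))))
Step 2: at RRL: ((8+a)+0) -> (8+a); overall: ((9+((6+(z*2))*z))*(a+(((8+a)+0)+((6*b)*(z+0))))) -> ((9+((6+(z*2))*z))*(a+((8+a)+((6*b)*(z+0)))))
Step 3: at RRRR: (z+0) -> z; overall: ((9+((6+(z*2))*z))*(a+((8+a)+((6*b)*(z+0))))) -> ((9+((6+(z*2))*z))*(a+((8+a)+((6*b)*z))))
Fixed point: ((9+((6+(z*2))*z))*(a+((8+a)+((6*b)*z))))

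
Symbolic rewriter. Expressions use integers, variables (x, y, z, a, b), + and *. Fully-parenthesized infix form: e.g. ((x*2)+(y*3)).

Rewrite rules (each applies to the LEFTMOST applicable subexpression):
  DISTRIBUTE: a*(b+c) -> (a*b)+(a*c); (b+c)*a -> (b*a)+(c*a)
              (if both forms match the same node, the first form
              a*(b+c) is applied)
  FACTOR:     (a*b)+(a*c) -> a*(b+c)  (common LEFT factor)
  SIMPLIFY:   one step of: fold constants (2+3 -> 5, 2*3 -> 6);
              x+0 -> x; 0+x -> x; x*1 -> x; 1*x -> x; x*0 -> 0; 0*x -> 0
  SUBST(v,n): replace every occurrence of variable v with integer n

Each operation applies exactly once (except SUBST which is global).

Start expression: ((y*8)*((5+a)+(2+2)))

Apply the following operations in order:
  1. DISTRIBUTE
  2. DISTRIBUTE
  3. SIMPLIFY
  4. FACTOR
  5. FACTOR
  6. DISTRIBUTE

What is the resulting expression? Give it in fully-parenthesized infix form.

Start: ((y*8)*((5+a)+(2+2)))
Apply DISTRIBUTE at root (target: ((y*8)*((5+a)+(2+2)))): ((y*8)*((5+a)+(2+2))) -> (((y*8)*(5+a))+((y*8)*(2+2)))
Apply DISTRIBUTE at L (target: ((y*8)*(5+a))): (((y*8)*(5+a))+((y*8)*(2+2))) -> ((((y*8)*5)+((y*8)*a))+((y*8)*(2+2)))
Apply SIMPLIFY at RR (target: (2+2)): ((((y*8)*5)+((y*8)*a))+((y*8)*(2+2))) -> ((((y*8)*5)+((y*8)*a))+((y*8)*4))
Apply FACTOR at L (target: (((y*8)*5)+((y*8)*a))): ((((y*8)*5)+((y*8)*a))+((y*8)*4)) -> (((y*8)*(5+a))+((y*8)*4))
Apply FACTOR at root (target: (((y*8)*(5+a))+((y*8)*4))): (((y*8)*(5+a))+((y*8)*4)) -> ((y*8)*((5+a)+4))
Apply DISTRIBUTE at root (target: ((y*8)*((5+a)+4))): ((y*8)*((5+a)+4)) -> (((y*8)*(5+a))+((y*8)*4))

Answer: (((y*8)*(5+a))+((y*8)*4))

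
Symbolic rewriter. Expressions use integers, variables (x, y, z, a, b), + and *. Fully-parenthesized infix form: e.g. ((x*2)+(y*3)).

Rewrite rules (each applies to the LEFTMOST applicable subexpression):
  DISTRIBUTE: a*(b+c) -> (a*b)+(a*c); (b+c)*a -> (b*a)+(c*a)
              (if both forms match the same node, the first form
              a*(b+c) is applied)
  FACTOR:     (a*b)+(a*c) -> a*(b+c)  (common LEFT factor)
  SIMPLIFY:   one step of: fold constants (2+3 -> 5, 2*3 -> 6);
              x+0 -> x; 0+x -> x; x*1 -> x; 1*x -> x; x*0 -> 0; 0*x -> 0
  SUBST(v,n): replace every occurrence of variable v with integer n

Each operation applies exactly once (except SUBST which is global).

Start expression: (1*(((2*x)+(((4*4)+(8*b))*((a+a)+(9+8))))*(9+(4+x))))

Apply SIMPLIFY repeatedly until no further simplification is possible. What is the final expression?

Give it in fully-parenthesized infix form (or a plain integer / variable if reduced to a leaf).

Answer: (((2*x)+((16+(8*b))*((a+a)+17)))*(9+(4+x)))

Derivation:
Start: (1*(((2*x)+(((4*4)+(8*b))*((a+a)+(9+8))))*(9+(4+x))))
Step 1: at root: (1*(((2*x)+(((4*4)+(8*b))*((a+a)+(9+8))))*(9+(4+x)))) -> (((2*x)+(((4*4)+(8*b))*((a+a)+(9+8))))*(9+(4+x))); overall: (1*(((2*x)+(((4*4)+(8*b))*((a+a)+(9+8))))*(9+(4+x)))) -> (((2*x)+(((4*4)+(8*b))*((a+a)+(9+8))))*(9+(4+x)))
Step 2: at LRLL: (4*4) -> 16; overall: (((2*x)+(((4*4)+(8*b))*((a+a)+(9+8))))*(9+(4+x))) -> (((2*x)+((16+(8*b))*((a+a)+(9+8))))*(9+(4+x)))
Step 3: at LRRR: (9+8) -> 17; overall: (((2*x)+((16+(8*b))*((a+a)+(9+8))))*(9+(4+x))) -> (((2*x)+((16+(8*b))*((a+a)+17)))*(9+(4+x)))
Fixed point: (((2*x)+((16+(8*b))*((a+a)+17)))*(9+(4+x)))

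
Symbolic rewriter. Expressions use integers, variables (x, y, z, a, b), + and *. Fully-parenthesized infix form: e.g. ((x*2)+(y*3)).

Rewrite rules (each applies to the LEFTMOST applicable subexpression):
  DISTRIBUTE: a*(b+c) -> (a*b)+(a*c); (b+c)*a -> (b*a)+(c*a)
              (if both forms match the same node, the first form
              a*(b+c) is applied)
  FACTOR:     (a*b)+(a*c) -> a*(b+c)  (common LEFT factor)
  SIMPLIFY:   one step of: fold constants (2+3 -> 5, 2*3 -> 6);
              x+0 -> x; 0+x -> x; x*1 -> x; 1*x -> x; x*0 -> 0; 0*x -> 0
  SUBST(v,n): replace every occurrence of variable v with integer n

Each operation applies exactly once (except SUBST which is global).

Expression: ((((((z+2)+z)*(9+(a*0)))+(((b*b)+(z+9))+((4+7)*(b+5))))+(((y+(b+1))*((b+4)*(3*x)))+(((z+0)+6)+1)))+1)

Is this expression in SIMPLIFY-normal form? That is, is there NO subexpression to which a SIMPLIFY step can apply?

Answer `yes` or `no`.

Answer: no

Derivation:
Expression: ((((((z+2)+z)*(9+(a*0)))+(((b*b)+(z+9))+((4+7)*(b+5))))+(((y+(b+1))*((b+4)*(3*x)))+(((z+0)+6)+1)))+1)
Scanning for simplifiable subexpressions (pre-order)...
  at root: ((((((z+2)+z)*(9+(a*0)))+(((b*b)+(z+9))+((4+7)*(b+5))))+(((y+(b+1))*((b+4)*(3*x)))+(((z+0)+6)+1)))+1) (not simplifiable)
  at L: (((((z+2)+z)*(9+(a*0)))+(((b*b)+(z+9))+((4+7)*(b+5))))+(((y+(b+1))*((b+4)*(3*x)))+(((z+0)+6)+1))) (not simplifiable)
  at LL: ((((z+2)+z)*(9+(a*0)))+(((b*b)+(z+9))+((4+7)*(b+5)))) (not simplifiable)
  at LLL: (((z+2)+z)*(9+(a*0))) (not simplifiable)
  at LLLL: ((z+2)+z) (not simplifiable)
  at LLLLL: (z+2) (not simplifiable)
  at LLLR: (9+(a*0)) (not simplifiable)
  at LLLRR: (a*0) (SIMPLIFIABLE)
  at LLR: (((b*b)+(z+9))+((4+7)*(b+5))) (not simplifiable)
  at LLRL: ((b*b)+(z+9)) (not simplifiable)
  at LLRLL: (b*b) (not simplifiable)
  at LLRLR: (z+9) (not simplifiable)
  at LLRR: ((4+7)*(b+5)) (not simplifiable)
  at LLRRL: (4+7) (SIMPLIFIABLE)
  at LLRRR: (b+5) (not simplifiable)
  at LR: (((y+(b+1))*((b+4)*(3*x)))+(((z+0)+6)+1)) (not simplifiable)
  at LRL: ((y+(b+1))*((b+4)*(3*x))) (not simplifiable)
  at LRLL: (y+(b+1)) (not simplifiable)
  at LRLLR: (b+1) (not simplifiable)
  at LRLR: ((b+4)*(3*x)) (not simplifiable)
  at LRLRL: (b+4) (not simplifiable)
  at LRLRR: (3*x) (not simplifiable)
  at LRR: (((z+0)+6)+1) (not simplifiable)
  at LRRL: ((z+0)+6) (not simplifiable)
  at LRRLL: (z+0) (SIMPLIFIABLE)
Found simplifiable subexpr at path LLLRR: (a*0)
One SIMPLIFY step would give: ((((((z+2)+z)*(9+0))+(((b*b)+(z+9))+((4+7)*(b+5))))+(((y+(b+1))*((b+4)*(3*x)))+(((z+0)+6)+1)))+1)
-> NOT in normal form.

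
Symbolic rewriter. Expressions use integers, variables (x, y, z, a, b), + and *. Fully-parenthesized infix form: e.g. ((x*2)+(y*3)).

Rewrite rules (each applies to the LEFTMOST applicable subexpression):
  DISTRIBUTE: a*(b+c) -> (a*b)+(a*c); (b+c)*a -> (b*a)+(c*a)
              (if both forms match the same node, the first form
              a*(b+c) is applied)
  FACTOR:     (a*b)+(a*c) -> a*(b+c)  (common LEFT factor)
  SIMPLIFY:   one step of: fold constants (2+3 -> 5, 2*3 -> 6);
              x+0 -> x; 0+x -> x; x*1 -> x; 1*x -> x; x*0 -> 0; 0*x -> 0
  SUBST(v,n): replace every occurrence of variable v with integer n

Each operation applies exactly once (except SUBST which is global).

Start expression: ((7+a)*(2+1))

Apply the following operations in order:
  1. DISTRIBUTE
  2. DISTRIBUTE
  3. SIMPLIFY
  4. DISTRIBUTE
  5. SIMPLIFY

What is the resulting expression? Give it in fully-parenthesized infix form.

Start: ((7+a)*(2+1))
Apply DISTRIBUTE at root (target: ((7+a)*(2+1))): ((7+a)*(2+1)) -> (((7+a)*2)+((7+a)*1))
Apply DISTRIBUTE at L (target: ((7+a)*2)): (((7+a)*2)+((7+a)*1)) -> (((7*2)+(a*2))+((7+a)*1))
Apply SIMPLIFY at LL (target: (7*2)): (((7*2)+(a*2))+((7+a)*1)) -> ((14+(a*2))+((7+a)*1))
Apply DISTRIBUTE at R (target: ((7+a)*1)): ((14+(a*2))+((7+a)*1)) -> ((14+(a*2))+((7*1)+(a*1)))
Apply SIMPLIFY at RL (target: (7*1)): ((14+(a*2))+((7*1)+(a*1))) -> ((14+(a*2))+(7+(a*1)))

Answer: ((14+(a*2))+(7+(a*1)))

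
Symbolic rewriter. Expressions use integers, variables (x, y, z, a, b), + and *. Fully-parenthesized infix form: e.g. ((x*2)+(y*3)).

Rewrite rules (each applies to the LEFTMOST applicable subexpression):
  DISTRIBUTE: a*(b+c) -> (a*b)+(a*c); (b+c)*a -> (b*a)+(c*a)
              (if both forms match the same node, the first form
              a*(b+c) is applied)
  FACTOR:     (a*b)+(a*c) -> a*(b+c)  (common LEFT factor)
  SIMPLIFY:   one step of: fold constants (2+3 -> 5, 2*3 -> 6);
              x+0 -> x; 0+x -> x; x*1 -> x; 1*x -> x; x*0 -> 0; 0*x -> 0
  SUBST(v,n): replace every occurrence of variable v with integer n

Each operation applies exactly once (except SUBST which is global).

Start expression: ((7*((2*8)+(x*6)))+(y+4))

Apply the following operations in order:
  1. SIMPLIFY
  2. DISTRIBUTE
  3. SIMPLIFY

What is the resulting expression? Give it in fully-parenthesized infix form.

Start: ((7*((2*8)+(x*6)))+(y+4))
Apply SIMPLIFY at LRL (target: (2*8)): ((7*((2*8)+(x*6)))+(y+4)) -> ((7*(16+(x*6)))+(y+4))
Apply DISTRIBUTE at L (target: (7*(16+(x*6)))): ((7*(16+(x*6)))+(y+4)) -> (((7*16)+(7*(x*6)))+(y+4))
Apply SIMPLIFY at LL (target: (7*16)): (((7*16)+(7*(x*6)))+(y+4)) -> ((112+(7*(x*6)))+(y+4))

Answer: ((112+(7*(x*6)))+(y+4))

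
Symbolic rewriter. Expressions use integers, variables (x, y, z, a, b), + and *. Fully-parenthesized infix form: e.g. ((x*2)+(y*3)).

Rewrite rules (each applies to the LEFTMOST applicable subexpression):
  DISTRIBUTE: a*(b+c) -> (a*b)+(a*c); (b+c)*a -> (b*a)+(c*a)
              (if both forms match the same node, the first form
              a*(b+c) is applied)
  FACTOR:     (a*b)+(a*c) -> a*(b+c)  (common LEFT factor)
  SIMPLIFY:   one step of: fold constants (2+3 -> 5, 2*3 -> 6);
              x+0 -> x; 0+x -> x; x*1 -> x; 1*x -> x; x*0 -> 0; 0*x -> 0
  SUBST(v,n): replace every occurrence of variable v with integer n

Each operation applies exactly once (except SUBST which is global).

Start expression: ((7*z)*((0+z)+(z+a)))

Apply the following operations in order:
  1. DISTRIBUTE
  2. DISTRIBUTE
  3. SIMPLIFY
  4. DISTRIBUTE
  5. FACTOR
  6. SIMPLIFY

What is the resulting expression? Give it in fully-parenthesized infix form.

Answer: (((7*z)*z)+((7*z)*(z+a)))

Derivation:
Start: ((7*z)*((0+z)+(z+a)))
Apply DISTRIBUTE at root (target: ((7*z)*((0+z)+(z+a)))): ((7*z)*((0+z)+(z+a))) -> (((7*z)*(0+z))+((7*z)*(z+a)))
Apply DISTRIBUTE at L (target: ((7*z)*(0+z))): (((7*z)*(0+z))+((7*z)*(z+a))) -> ((((7*z)*0)+((7*z)*z))+((7*z)*(z+a)))
Apply SIMPLIFY at LL (target: ((7*z)*0)): ((((7*z)*0)+((7*z)*z))+((7*z)*(z+a))) -> ((0+((7*z)*z))+((7*z)*(z+a)))
Apply DISTRIBUTE at R (target: ((7*z)*(z+a))): ((0+((7*z)*z))+((7*z)*(z+a))) -> ((0+((7*z)*z))+(((7*z)*z)+((7*z)*a)))
Apply FACTOR at R (target: (((7*z)*z)+((7*z)*a))): ((0+((7*z)*z))+(((7*z)*z)+((7*z)*a))) -> ((0+((7*z)*z))+((7*z)*(z+a)))
Apply SIMPLIFY at L (target: (0+((7*z)*z))): ((0+((7*z)*z))+((7*z)*(z+a))) -> (((7*z)*z)+((7*z)*(z+a)))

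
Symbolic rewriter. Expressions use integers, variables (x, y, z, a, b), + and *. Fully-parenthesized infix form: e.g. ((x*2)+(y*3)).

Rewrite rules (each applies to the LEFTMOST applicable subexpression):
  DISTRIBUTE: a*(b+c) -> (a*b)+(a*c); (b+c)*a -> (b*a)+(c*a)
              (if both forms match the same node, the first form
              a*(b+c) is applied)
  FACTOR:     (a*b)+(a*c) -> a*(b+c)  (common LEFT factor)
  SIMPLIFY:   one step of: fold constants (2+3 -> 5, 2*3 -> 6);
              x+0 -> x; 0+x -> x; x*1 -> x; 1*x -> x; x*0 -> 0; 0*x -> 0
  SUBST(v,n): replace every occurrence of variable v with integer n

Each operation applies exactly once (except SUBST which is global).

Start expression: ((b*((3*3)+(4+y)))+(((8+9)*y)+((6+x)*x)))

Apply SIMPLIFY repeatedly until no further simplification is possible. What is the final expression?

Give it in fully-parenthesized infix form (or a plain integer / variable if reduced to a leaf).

Answer: ((b*(9+(4+y)))+((17*y)+((6+x)*x)))

Derivation:
Start: ((b*((3*3)+(4+y)))+(((8+9)*y)+((6+x)*x)))
Step 1: at LRL: (3*3) -> 9; overall: ((b*((3*3)+(4+y)))+(((8+9)*y)+((6+x)*x))) -> ((b*(9+(4+y)))+(((8+9)*y)+((6+x)*x)))
Step 2: at RLL: (8+9) -> 17; overall: ((b*(9+(4+y)))+(((8+9)*y)+((6+x)*x))) -> ((b*(9+(4+y)))+((17*y)+((6+x)*x)))
Fixed point: ((b*(9+(4+y)))+((17*y)+((6+x)*x)))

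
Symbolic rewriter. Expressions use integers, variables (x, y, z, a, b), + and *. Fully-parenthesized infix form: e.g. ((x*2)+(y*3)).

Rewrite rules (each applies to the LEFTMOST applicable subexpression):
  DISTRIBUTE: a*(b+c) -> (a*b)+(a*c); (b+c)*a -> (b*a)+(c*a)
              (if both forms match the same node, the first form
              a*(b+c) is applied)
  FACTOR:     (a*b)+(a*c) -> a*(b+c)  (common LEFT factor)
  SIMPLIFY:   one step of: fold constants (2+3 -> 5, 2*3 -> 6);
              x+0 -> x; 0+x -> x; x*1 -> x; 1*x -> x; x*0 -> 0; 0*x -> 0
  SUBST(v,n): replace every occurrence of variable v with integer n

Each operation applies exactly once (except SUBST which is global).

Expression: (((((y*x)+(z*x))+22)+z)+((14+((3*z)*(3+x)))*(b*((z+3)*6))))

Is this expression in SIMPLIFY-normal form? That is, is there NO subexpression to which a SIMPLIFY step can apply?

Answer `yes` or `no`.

Expression: (((((y*x)+(z*x))+22)+z)+((14+((3*z)*(3+x)))*(b*((z+3)*6))))
Scanning for simplifiable subexpressions (pre-order)...
  at root: (((((y*x)+(z*x))+22)+z)+((14+((3*z)*(3+x)))*(b*((z+3)*6)))) (not simplifiable)
  at L: ((((y*x)+(z*x))+22)+z) (not simplifiable)
  at LL: (((y*x)+(z*x))+22) (not simplifiable)
  at LLL: ((y*x)+(z*x)) (not simplifiable)
  at LLLL: (y*x) (not simplifiable)
  at LLLR: (z*x) (not simplifiable)
  at R: ((14+((3*z)*(3+x)))*(b*((z+3)*6))) (not simplifiable)
  at RL: (14+((3*z)*(3+x))) (not simplifiable)
  at RLR: ((3*z)*(3+x)) (not simplifiable)
  at RLRL: (3*z) (not simplifiable)
  at RLRR: (3+x) (not simplifiable)
  at RR: (b*((z+3)*6)) (not simplifiable)
  at RRR: ((z+3)*6) (not simplifiable)
  at RRRL: (z+3) (not simplifiable)
Result: no simplifiable subexpression found -> normal form.

Answer: yes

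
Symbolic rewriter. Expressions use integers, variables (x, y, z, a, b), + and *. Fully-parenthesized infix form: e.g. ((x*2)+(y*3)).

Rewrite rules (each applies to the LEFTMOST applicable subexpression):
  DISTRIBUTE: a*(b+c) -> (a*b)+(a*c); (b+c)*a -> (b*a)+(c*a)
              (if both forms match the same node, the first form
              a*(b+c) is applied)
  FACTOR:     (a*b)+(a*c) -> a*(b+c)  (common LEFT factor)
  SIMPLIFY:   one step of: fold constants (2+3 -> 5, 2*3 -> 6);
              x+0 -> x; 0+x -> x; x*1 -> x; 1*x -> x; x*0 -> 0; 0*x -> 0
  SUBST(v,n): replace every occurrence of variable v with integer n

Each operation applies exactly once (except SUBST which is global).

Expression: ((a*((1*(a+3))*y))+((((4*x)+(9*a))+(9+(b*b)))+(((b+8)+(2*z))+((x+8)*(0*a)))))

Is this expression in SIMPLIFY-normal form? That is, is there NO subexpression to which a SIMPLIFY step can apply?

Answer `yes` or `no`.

Expression: ((a*((1*(a+3))*y))+((((4*x)+(9*a))+(9+(b*b)))+(((b+8)+(2*z))+((x+8)*(0*a)))))
Scanning for simplifiable subexpressions (pre-order)...
  at root: ((a*((1*(a+3))*y))+((((4*x)+(9*a))+(9+(b*b)))+(((b+8)+(2*z))+((x+8)*(0*a))))) (not simplifiable)
  at L: (a*((1*(a+3))*y)) (not simplifiable)
  at LR: ((1*(a+3))*y) (not simplifiable)
  at LRL: (1*(a+3)) (SIMPLIFIABLE)
  at LRLR: (a+3) (not simplifiable)
  at R: ((((4*x)+(9*a))+(9+(b*b)))+(((b+8)+(2*z))+((x+8)*(0*a)))) (not simplifiable)
  at RL: (((4*x)+(9*a))+(9+(b*b))) (not simplifiable)
  at RLL: ((4*x)+(9*a)) (not simplifiable)
  at RLLL: (4*x) (not simplifiable)
  at RLLR: (9*a) (not simplifiable)
  at RLR: (9+(b*b)) (not simplifiable)
  at RLRR: (b*b) (not simplifiable)
  at RR: (((b+8)+(2*z))+((x+8)*(0*a))) (not simplifiable)
  at RRL: ((b+8)+(2*z)) (not simplifiable)
  at RRLL: (b+8) (not simplifiable)
  at RRLR: (2*z) (not simplifiable)
  at RRR: ((x+8)*(0*a)) (not simplifiable)
  at RRRL: (x+8) (not simplifiable)
  at RRRR: (0*a) (SIMPLIFIABLE)
Found simplifiable subexpr at path LRL: (1*(a+3))
One SIMPLIFY step would give: ((a*((a+3)*y))+((((4*x)+(9*a))+(9+(b*b)))+(((b+8)+(2*z))+((x+8)*(0*a)))))
-> NOT in normal form.

Answer: no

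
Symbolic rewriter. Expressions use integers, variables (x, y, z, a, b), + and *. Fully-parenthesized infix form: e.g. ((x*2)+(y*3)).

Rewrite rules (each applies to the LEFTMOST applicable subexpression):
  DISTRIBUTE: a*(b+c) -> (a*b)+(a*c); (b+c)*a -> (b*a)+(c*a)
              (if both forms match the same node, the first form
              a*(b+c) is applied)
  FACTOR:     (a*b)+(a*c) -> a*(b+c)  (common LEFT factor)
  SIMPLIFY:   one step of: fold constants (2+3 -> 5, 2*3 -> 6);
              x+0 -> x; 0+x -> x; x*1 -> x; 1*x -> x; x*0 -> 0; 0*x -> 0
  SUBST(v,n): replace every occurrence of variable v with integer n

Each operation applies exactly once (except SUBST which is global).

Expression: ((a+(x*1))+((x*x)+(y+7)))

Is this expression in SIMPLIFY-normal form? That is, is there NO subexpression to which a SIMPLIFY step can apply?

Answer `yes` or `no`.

Answer: no

Derivation:
Expression: ((a+(x*1))+((x*x)+(y+7)))
Scanning for simplifiable subexpressions (pre-order)...
  at root: ((a+(x*1))+((x*x)+(y+7))) (not simplifiable)
  at L: (a+(x*1)) (not simplifiable)
  at LR: (x*1) (SIMPLIFIABLE)
  at R: ((x*x)+(y+7)) (not simplifiable)
  at RL: (x*x) (not simplifiable)
  at RR: (y+7) (not simplifiable)
Found simplifiable subexpr at path LR: (x*1)
One SIMPLIFY step would give: ((a+x)+((x*x)+(y+7)))
-> NOT in normal form.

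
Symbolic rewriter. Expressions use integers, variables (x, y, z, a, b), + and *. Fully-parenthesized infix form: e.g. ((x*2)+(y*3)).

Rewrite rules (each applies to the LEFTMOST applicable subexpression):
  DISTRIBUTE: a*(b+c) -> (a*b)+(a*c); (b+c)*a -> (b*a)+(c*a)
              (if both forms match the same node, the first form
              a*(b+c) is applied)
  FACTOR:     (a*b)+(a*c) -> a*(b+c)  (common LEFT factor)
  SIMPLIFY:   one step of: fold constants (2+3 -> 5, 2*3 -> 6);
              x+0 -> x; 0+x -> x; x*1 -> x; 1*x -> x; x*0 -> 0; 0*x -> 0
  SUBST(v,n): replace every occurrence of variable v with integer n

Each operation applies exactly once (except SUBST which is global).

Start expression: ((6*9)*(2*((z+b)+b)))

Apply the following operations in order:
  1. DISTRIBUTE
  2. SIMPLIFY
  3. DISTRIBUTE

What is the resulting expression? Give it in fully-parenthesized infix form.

Answer: ((54*(2*(z+b)))+(54*(2*b)))

Derivation:
Start: ((6*9)*(2*((z+b)+b)))
Apply DISTRIBUTE at R (target: (2*((z+b)+b))): ((6*9)*(2*((z+b)+b))) -> ((6*9)*((2*(z+b))+(2*b)))
Apply SIMPLIFY at L (target: (6*9)): ((6*9)*((2*(z+b))+(2*b))) -> (54*((2*(z+b))+(2*b)))
Apply DISTRIBUTE at root (target: (54*((2*(z+b))+(2*b)))): (54*((2*(z+b))+(2*b))) -> ((54*(2*(z+b)))+(54*(2*b)))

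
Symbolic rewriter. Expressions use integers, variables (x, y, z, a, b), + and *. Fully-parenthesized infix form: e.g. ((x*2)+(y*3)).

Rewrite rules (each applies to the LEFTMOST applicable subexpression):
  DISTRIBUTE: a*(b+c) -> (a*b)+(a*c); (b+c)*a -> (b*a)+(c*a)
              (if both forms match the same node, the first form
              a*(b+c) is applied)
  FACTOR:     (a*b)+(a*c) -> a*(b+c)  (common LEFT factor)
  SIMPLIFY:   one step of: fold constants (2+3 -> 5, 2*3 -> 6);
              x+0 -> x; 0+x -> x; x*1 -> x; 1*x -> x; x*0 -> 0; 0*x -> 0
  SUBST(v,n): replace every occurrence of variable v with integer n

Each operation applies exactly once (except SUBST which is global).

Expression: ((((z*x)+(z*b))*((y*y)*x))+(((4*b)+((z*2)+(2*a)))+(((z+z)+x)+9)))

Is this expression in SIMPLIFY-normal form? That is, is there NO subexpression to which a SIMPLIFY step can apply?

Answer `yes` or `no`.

Answer: yes

Derivation:
Expression: ((((z*x)+(z*b))*((y*y)*x))+(((4*b)+((z*2)+(2*a)))+(((z+z)+x)+9)))
Scanning for simplifiable subexpressions (pre-order)...
  at root: ((((z*x)+(z*b))*((y*y)*x))+(((4*b)+((z*2)+(2*a)))+(((z+z)+x)+9))) (not simplifiable)
  at L: (((z*x)+(z*b))*((y*y)*x)) (not simplifiable)
  at LL: ((z*x)+(z*b)) (not simplifiable)
  at LLL: (z*x) (not simplifiable)
  at LLR: (z*b) (not simplifiable)
  at LR: ((y*y)*x) (not simplifiable)
  at LRL: (y*y) (not simplifiable)
  at R: (((4*b)+((z*2)+(2*a)))+(((z+z)+x)+9)) (not simplifiable)
  at RL: ((4*b)+((z*2)+(2*a))) (not simplifiable)
  at RLL: (4*b) (not simplifiable)
  at RLR: ((z*2)+(2*a)) (not simplifiable)
  at RLRL: (z*2) (not simplifiable)
  at RLRR: (2*a) (not simplifiable)
  at RR: (((z+z)+x)+9) (not simplifiable)
  at RRL: ((z+z)+x) (not simplifiable)
  at RRLL: (z+z) (not simplifiable)
Result: no simplifiable subexpression found -> normal form.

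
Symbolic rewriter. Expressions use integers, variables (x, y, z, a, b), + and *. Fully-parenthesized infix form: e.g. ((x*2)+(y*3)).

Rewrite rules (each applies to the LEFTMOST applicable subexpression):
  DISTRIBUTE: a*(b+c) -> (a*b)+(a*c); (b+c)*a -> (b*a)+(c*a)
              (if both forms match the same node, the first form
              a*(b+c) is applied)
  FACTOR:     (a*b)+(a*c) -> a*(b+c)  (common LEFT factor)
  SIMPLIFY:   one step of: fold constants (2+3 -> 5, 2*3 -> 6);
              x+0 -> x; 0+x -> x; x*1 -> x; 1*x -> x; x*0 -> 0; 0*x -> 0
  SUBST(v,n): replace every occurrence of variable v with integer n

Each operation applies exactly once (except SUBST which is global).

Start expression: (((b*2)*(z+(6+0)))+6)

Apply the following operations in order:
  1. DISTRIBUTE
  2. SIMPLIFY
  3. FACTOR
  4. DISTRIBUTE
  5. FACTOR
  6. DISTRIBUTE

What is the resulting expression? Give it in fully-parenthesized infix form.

Start: (((b*2)*(z+(6+0)))+6)
Apply DISTRIBUTE at L (target: ((b*2)*(z+(6+0)))): (((b*2)*(z+(6+0)))+6) -> ((((b*2)*z)+((b*2)*(6+0)))+6)
Apply SIMPLIFY at LRR (target: (6+0)): ((((b*2)*z)+((b*2)*(6+0)))+6) -> ((((b*2)*z)+((b*2)*6))+6)
Apply FACTOR at L (target: (((b*2)*z)+((b*2)*6))): ((((b*2)*z)+((b*2)*6))+6) -> (((b*2)*(z+6))+6)
Apply DISTRIBUTE at L (target: ((b*2)*(z+6))): (((b*2)*(z+6))+6) -> ((((b*2)*z)+((b*2)*6))+6)
Apply FACTOR at L (target: (((b*2)*z)+((b*2)*6))): ((((b*2)*z)+((b*2)*6))+6) -> (((b*2)*(z+6))+6)
Apply DISTRIBUTE at L (target: ((b*2)*(z+6))): (((b*2)*(z+6))+6) -> ((((b*2)*z)+((b*2)*6))+6)

Answer: ((((b*2)*z)+((b*2)*6))+6)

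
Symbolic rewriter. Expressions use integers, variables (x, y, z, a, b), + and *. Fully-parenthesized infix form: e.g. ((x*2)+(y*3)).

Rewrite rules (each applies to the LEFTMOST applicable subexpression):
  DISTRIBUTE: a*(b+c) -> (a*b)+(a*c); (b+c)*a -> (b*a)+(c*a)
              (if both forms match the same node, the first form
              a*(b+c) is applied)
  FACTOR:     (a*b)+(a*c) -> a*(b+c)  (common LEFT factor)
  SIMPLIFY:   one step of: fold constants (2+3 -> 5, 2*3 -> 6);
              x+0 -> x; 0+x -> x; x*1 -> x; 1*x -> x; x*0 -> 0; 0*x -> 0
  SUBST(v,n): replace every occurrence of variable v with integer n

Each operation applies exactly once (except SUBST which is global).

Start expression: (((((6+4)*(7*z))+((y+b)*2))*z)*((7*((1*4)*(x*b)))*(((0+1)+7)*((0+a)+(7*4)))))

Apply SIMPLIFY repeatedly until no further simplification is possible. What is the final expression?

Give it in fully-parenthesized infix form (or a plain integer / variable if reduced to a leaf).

Answer: ((((10*(7*z))+((y+b)*2))*z)*((7*(4*(x*b)))*(8*(a+28))))

Derivation:
Start: (((((6+4)*(7*z))+((y+b)*2))*z)*((7*((1*4)*(x*b)))*(((0+1)+7)*((0+a)+(7*4)))))
Step 1: at LLLL: (6+4) -> 10; overall: (((((6+4)*(7*z))+((y+b)*2))*z)*((7*((1*4)*(x*b)))*(((0+1)+7)*((0+a)+(7*4))))) -> ((((10*(7*z))+((y+b)*2))*z)*((7*((1*4)*(x*b)))*(((0+1)+7)*((0+a)+(7*4)))))
Step 2: at RLRL: (1*4) -> 4; overall: ((((10*(7*z))+((y+b)*2))*z)*((7*((1*4)*(x*b)))*(((0+1)+7)*((0+a)+(7*4))))) -> ((((10*(7*z))+((y+b)*2))*z)*((7*(4*(x*b)))*(((0+1)+7)*((0+a)+(7*4)))))
Step 3: at RRLL: (0+1) -> 1; overall: ((((10*(7*z))+((y+b)*2))*z)*((7*(4*(x*b)))*(((0+1)+7)*((0+a)+(7*4))))) -> ((((10*(7*z))+((y+b)*2))*z)*((7*(4*(x*b)))*((1+7)*((0+a)+(7*4)))))
Step 4: at RRL: (1+7) -> 8; overall: ((((10*(7*z))+((y+b)*2))*z)*((7*(4*(x*b)))*((1+7)*((0+a)+(7*4))))) -> ((((10*(7*z))+((y+b)*2))*z)*((7*(4*(x*b)))*(8*((0+a)+(7*4)))))
Step 5: at RRRL: (0+a) -> a; overall: ((((10*(7*z))+((y+b)*2))*z)*((7*(4*(x*b)))*(8*((0+a)+(7*4))))) -> ((((10*(7*z))+((y+b)*2))*z)*((7*(4*(x*b)))*(8*(a+(7*4)))))
Step 6: at RRRR: (7*4) -> 28; overall: ((((10*(7*z))+((y+b)*2))*z)*((7*(4*(x*b)))*(8*(a+(7*4))))) -> ((((10*(7*z))+((y+b)*2))*z)*((7*(4*(x*b)))*(8*(a+28))))
Fixed point: ((((10*(7*z))+((y+b)*2))*z)*((7*(4*(x*b)))*(8*(a+28))))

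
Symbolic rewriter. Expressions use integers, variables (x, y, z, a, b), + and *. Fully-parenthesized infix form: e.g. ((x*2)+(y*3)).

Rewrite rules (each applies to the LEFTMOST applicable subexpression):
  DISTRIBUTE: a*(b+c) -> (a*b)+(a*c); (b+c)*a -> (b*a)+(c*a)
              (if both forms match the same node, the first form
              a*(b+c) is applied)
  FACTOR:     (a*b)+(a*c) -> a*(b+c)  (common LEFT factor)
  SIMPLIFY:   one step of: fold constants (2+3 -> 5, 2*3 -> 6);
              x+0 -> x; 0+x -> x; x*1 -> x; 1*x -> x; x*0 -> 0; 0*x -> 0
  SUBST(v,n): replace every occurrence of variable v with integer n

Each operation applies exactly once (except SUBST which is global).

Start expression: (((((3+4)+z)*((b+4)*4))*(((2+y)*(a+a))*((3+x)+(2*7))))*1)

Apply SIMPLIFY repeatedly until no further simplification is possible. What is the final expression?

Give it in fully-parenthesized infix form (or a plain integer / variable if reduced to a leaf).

Answer: (((7+z)*((b+4)*4))*(((2+y)*(a+a))*((3+x)+14)))

Derivation:
Start: (((((3+4)+z)*((b+4)*4))*(((2+y)*(a+a))*((3+x)+(2*7))))*1)
Step 1: at root: (((((3+4)+z)*((b+4)*4))*(((2+y)*(a+a))*((3+x)+(2*7))))*1) -> ((((3+4)+z)*((b+4)*4))*(((2+y)*(a+a))*((3+x)+(2*7)))); overall: (((((3+4)+z)*((b+4)*4))*(((2+y)*(a+a))*((3+x)+(2*7))))*1) -> ((((3+4)+z)*((b+4)*4))*(((2+y)*(a+a))*((3+x)+(2*7))))
Step 2: at LLL: (3+4) -> 7; overall: ((((3+4)+z)*((b+4)*4))*(((2+y)*(a+a))*((3+x)+(2*7)))) -> (((7+z)*((b+4)*4))*(((2+y)*(a+a))*((3+x)+(2*7))))
Step 3: at RRR: (2*7) -> 14; overall: (((7+z)*((b+4)*4))*(((2+y)*(a+a))*((3+x)+(2*7)))) -> (((7+z)*((b+4)*4))*(((2+y)*(a+a))*((3+x)+14)))
Fixed point: (((7+z)*((b+4)*4))*(((2+y)*(a+a))*((3+x)+14)))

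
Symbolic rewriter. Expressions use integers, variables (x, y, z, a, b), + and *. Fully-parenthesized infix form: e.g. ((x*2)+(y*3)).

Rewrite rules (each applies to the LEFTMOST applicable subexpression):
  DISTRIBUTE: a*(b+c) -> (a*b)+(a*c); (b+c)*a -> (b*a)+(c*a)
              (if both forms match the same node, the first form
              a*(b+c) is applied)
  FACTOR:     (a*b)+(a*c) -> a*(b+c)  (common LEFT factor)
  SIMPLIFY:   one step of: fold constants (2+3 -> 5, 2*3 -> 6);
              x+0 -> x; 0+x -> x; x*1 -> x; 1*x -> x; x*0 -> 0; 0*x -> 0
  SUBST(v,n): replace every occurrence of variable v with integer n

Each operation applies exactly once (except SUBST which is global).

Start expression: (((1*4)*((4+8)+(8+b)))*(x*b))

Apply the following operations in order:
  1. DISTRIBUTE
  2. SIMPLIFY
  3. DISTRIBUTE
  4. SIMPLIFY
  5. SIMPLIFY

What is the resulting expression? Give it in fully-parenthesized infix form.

Answer: ((48*(x*b))+(((1*4)*(8+b))*(x*b)))

Derivation:
Start: (((1*4)*((4+8)+(8+b)))*(x*b))
Apply DISTRIBUTE at L (target: ((1*4)*((4+8)+(8+b)))): (((1*4)*((4+8)+(8+b)))*(x*b)) -> ((((1*4)*(4+8))+((1*4)*(8+b)))*(x*b))
Apply SIMPLIFY at LLL (target: (1*4)): ((((1*4)*(4+8))+((1*4)*(8+b)))*(x*b)) -> (((4*(4+8))+((1*4)*(8+b)))*(x*b))
Apply DISTRIBUTE at root (target: (((4*(4+8))+((1*4)*(8+b)))*(x*b))): (((4*(4+8))+((1*4)*(8+b)))*(x*b)) -> (((4*(4+8))*(x*b))+(((1*4)*(8+b))*(x*b)))
Apply SIMPLIFY at LLR (target: (4+8)): (((4*(4+8))*(x*b))+(((1*4)*(8+b))*(x*b))) -> (((4*12)*(x*b))+(((1*4)*(8+b))*(x*b)))
Apply SIMPLIFY at LL (target: (4*12)): (((4*12)*(x*b))+(((1*4)*(8+b))*(x*b))) -> ((48*(x*b))+(((1*4)*(8+b))*(x*b)))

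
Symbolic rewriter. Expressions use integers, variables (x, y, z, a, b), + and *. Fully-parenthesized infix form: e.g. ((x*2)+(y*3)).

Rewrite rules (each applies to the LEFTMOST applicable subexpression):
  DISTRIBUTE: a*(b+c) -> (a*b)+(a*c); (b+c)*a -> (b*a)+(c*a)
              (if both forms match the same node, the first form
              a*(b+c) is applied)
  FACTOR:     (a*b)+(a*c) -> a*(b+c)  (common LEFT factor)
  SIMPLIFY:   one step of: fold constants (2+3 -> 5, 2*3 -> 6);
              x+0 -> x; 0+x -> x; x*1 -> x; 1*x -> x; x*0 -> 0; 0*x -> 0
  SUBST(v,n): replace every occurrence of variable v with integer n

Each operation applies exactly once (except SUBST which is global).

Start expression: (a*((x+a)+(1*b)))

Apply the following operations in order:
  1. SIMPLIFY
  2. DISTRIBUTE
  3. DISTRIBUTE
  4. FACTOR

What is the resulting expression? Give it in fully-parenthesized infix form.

Answer: ((a*(x+a))+(a*b))

Derivation:
Start: (a*((x+a)+(1*b)))
Apply SIMPLIFY at RR (target: (1*b)): (a*((x+a)+(1*b))) -> (a*((x+a)+b))
Apply DISTRIBUTE at root (target: (a*((x+a)+b))): (a*((x+a)+b)) -> ((a*(x+a))+(a*b))
Apply DISTRIBUTE at L (target: (a*(x+a))): ((a*(x+a))+(a*b)) -> (((a*x)+(a*a))+(a*b))
Apply FACTOR at L (target: ((a*x)+(a*a))): (((a*x)+(a*a))+(a*b)) -> ((a*(x+a))+(a*b))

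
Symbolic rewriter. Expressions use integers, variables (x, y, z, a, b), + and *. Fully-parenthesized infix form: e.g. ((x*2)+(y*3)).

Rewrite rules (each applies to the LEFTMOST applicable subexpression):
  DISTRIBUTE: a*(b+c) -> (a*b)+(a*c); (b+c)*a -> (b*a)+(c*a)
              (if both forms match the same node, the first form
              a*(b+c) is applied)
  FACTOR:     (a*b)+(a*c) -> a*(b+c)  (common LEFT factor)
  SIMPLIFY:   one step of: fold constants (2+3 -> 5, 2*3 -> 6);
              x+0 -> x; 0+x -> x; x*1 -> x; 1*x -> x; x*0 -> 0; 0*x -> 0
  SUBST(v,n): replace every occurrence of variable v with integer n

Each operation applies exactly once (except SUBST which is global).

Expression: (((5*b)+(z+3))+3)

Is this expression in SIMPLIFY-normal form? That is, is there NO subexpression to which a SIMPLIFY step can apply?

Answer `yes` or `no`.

Answer: yes

Derivation:
Expression: (((5*b)+(z+3))+3)
Scanning for simplifiable subexpressions (pre-order)...
  at root: (((5*b)+(z+3))+3) (not simplifiable)
  at L: ((5*b)+(z+3)) (not simplifiable)
  at LL: (5*b) (not simplifiable)
  at LR: (z+3) (not simplifiable)
Result: no simplifiable subexpression found -> normal form.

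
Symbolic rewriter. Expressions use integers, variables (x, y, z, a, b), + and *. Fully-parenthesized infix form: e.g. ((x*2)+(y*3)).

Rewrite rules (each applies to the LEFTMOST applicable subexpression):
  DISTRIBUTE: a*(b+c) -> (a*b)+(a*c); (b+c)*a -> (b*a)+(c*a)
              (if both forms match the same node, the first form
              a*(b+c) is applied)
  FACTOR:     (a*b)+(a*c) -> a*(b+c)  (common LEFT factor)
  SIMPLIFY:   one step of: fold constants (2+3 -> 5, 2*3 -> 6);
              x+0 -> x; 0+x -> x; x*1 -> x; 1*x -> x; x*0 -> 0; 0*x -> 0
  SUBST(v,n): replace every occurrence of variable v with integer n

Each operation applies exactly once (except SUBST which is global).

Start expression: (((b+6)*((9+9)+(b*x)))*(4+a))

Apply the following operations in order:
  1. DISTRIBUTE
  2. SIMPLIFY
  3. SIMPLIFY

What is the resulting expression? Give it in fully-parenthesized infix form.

Answer: ((((b+6)*(18+(b*x)))*4)+(((b+6)*(18+(b*x)))*a))

Derivation:
Start: (((b+6)*((9+9)+(b*x)))*(4+a))
Apply DISTRIBUTE at root (target: (((b+6)*((9+9)+(b*x)))*(4+a))): (((b+6)*((9+9)+(b*x)))*(4+a)) -> ((((b+6)*((9+9)+(b*x)))*4)+(((b+6)*((9+9)+(b*x)))*a))
Apply SIMPLIFY at LLRL (target: (9+9)): ((((b+6)*((9+9)+(b*x)))*4)+(((b+6)*((9+9)+(b*x)))*a)) -> ((((b+6)*(18+(b*x)))*4)+(((b+6)*((9+9)+(b*x)))*a))
Apply SIMPLIFY at RLRL (target: (9+9)): ((((b+6)*(18+(b*x)))*4)+(((b+6)*((9+9)+(b*x)))*a)) -> ((((b+6)*(18+(b*x)))*4)+(((b+6)*(18+(b*x)))*a))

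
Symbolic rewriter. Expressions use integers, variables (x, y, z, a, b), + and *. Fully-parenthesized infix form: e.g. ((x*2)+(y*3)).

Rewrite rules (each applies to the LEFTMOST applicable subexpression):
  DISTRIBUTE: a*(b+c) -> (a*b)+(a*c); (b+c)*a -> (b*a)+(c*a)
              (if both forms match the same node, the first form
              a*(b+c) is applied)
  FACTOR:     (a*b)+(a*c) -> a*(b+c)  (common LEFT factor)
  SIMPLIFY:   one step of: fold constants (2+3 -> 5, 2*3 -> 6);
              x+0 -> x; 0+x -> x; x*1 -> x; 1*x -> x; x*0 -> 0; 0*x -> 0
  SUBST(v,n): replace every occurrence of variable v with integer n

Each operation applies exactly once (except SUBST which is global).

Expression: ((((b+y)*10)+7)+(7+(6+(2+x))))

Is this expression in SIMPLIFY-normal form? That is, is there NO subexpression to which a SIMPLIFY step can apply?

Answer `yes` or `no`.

Answer: yes

Derivation:
Expression: ((((b+y)*10)+7)+(7+(6+(2+x))))
Scanning for simplifiable subexpressions (pre-order)...
  at root: ((((b+y)*10)+7)+(7+(6+(2+x)))) (not simplifiable)
  at L: (((b+y)*10)+7) (not simplifiable)
  at LL: ((b+y)*10) (not simplifiable)
  at LLL: (b+y) (not simplifiable)
  at R: (7+(6+(2+x))) (not simplifiable)
  at RR: (6+(2+x)) (not simplifiable)
  at RRR: (2+x) (not simplifiable)
Result: no simplifiable subexpression found -> normal form.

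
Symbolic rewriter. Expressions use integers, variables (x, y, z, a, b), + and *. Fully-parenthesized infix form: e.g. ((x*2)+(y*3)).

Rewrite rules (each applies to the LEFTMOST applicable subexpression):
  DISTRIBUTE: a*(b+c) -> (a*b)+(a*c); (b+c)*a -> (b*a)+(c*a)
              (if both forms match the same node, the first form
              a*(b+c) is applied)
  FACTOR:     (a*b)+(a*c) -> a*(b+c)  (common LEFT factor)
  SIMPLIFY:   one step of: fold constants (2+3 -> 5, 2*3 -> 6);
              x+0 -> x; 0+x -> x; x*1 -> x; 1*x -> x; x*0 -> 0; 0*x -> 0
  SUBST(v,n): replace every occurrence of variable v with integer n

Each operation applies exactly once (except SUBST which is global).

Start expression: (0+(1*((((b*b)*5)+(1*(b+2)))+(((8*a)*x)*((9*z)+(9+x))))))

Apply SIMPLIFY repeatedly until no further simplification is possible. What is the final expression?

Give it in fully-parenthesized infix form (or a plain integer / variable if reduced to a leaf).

Answer: ((((b*b)*5)+(b+2))+(((8*a)*x)*((9*z)+(9+x))))

Derivation:
Start: (0+(1*((((b*b)*5)+(1*(b+2)))+(((8*a)*x)*((9*z)+(9+x))))))
Step 1: at root: (0+(1*((((b*b)*5)+(1*(b+2)))+(((8*a)*x)*((9*z)+(9+x)))))) -> (1*((((b*b)*5)+(1*(b+2)))+(((8*a)*x)*((9*z)+(9+x))))); overall: (0+(1*((((b*b)*5)+(1*(b+2)))+(((8*a)*x)*((9*z)+(9+x)))))) -> (1*((((b*b)*5)+(1*(b+2)))+(((8*a)*x)*((9*z)+(9+x)))))
Step 2: at root: (1*((((b*b)*5)+(1*(b+2)))+(((8*a)*x)*((9*z)+(9+x))))) -> ((((b*b)*5)+(1*(b+2)))+(((8*a)*x)*((9*z)+(9+x)))); overall: (1*((((b*b)*5)+(1*(b+2)))+(((8*a)*x)*((9*z)+(9+x))))) -> ((((b*b)*5)+(1*(b+2)))+(((8*a)*x)*((9*z)+(9+x))))
Step 3: at LR: (1*(b+2)) -> (b+2); overall: ((((b*b)*5)+(1*(b+2)))+(((8*a)*x)*((9*z)+(9+x)))) -> ((((b*b)*5)+(b+2))+(((8*a)*x)*((9*z)+(9+x))))
Fixed point: ((((b*b)*5)+(b+2))+(((8*a)*x)*((9*z)+(9+x))))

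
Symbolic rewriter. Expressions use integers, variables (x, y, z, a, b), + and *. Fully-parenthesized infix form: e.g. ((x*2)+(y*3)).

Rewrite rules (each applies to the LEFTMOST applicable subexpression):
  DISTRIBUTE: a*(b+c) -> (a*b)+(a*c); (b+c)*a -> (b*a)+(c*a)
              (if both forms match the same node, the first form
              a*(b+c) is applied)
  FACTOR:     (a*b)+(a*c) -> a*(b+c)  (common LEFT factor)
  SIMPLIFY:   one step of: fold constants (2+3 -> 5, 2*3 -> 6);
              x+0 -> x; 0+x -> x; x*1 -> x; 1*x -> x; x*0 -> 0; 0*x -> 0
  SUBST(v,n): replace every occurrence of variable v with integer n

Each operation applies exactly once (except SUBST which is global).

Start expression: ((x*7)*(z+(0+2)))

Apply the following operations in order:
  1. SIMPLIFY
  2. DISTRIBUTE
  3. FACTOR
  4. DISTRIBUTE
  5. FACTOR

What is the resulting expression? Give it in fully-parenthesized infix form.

Answer: ((x*7)*(z+2))

Derivation:
Start: ((x*7)*(z+(0+2)))
Apply SIMPLIFY at RR (target: (0+2)): ((x*7)*(z+(0+2))) -> ((x*7)*(z+2))
Apply DISTRIBUTE at root (target: ((x*7)*(z+2))): ((x*7)*(z+2)) -> (((x*7)*z)+((x*7)*2))
Apply FACTOR at root (target: (((x*7)*z)+((x*7)*2))): (((x*7)*z)+((x*7)*2)) -> ((x*7)*(z+2))
Apply DISTRIBUTE at root (target: ((x*7)*(z+2))): ((x*7)*(z+2)) -> (((x*7)*z)+((x*7)*2))
Apply FACTOR at root (target: (((x*7)*z)+((x*7)*2))): (((x*7)*z)+((x*7)*2)) -> ((x*7)*(z+2))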